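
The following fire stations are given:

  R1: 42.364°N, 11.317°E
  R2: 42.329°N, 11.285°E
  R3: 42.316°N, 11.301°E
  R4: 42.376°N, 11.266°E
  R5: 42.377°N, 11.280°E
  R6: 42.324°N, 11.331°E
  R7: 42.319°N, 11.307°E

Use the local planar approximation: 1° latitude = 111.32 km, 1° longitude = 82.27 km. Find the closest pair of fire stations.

R3 and R7

Pairwise distances:
R1–R2: 4.702 km
R1–R3: 5.503 km
R1–R4: 4.403 km
R1–R5: 3.370 km
R1–R6: 4.599 km
R1–R7: 5.077 km
R2–R3: 1.956 km
R2–R4: 5.461 km
R2–R5: 5.359 km
R2–R6: 3.825 km
R2–R7: 2.125 km
R3–R4: 7.273 km
R3–R5: 7.007 km
R3–R6: 2.624 km
R3–R7: 0.596 km
R4–R5: 1.157 km
R4–R6: 7.881 km
R4–R7: 7.186 km
R5–R6: 7.240 km
R5–R7: 6.828 km
R6–R7: 2.051 km
Closest pair: R3–R7 at 0.596 km.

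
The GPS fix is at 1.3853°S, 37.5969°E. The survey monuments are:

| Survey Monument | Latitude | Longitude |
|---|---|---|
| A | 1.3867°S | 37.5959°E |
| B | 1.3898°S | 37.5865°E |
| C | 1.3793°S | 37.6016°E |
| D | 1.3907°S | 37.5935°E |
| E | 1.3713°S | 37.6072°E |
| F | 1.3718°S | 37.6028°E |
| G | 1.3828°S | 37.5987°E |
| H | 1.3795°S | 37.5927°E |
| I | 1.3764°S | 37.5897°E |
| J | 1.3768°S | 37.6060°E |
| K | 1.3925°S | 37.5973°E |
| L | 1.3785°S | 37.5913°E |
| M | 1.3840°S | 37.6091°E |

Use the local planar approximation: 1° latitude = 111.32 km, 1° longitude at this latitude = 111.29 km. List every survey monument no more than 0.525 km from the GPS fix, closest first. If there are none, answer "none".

Distances from 1.3853°S, 37.5969°E:
A: √((-0.0014·111.32)² + (-0.0010·111.29)²) = √(0.024289 + 0.012385) = 0.1915 km
B: √((-0.0045·111.32)² + (-0.0104·111.29)²) = √(0.250941 + 1.339612) = 1.2612 km
C: √((0.0060·111.32)² + (0.0047·111.29)²) = √(0.446117 + 0.273595) = 0.8484 km
D: √((-0.0054·111.32)² + (-0.0034·111.29)²) = √(0.361355 + 0.143176) = 0.7103 km
E: √((0.0140·111.32)² + (0.0103·111.29)²) = √(2.428860 + 1.313974) = 1.9346 km
F: √((0.0135·111.32)² + (0.0059·111.29)²) = √(2.258468 + 0.431138) = 1.6400 km
G: √((0.0025·111.32)² + (0.0018·111.29)²) = √(0.077451 + 0.040129) = 0.3429 km
H: √((0.0058·111.32)² + (-0.0042·111.29)²) = √(0.416872 + 0.218480) = 0.7971 km
I: √((0.0089·111.32)² + (-0.0072·111.29)²) = √(0.981582 + 0.642062) = 1.2742 km
J: √((0.0085·111.32)² + (0.0091·111.29)²) = √(0.895332 + 1.025640) = 1.3860 km
K: √((-0.0072·111.32)² + (0.0004·111.29)²) = √(0.642409 + 0.001982) = 0.8027 km
L: √((0.0068·111.32)² + (-0.0056·111.29)²) = √(0.573013 + 0.388408) = 0.9805 km
M: √((0.0013·111.32)² + (0.0122·111.29)²) = √(0.020943 + 1.843452) = 1.3654 km
Threshold 0.525 km: A (0.1915 km), G (0.3429 km) are within range.

A, G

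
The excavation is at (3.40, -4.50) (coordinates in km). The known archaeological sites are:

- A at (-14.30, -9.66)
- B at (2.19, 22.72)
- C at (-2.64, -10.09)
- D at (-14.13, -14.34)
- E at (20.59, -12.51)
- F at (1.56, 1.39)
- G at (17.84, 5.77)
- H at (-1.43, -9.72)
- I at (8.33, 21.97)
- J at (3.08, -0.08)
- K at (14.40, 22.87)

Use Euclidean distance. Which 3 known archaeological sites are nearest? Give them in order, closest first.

J, F, H

Distances from (3.40, -4.50):
A: 18.44 km
B: 27.25 km
C: 8.23 km
D: 20.10 km
E: 18.96 km
F: 6.17 km
G: 17.72 km
H: 7.11 km
I: 26.93 km
J: 4.43 km
K: 29.50 km
Sorted: J (4.43 km) < F (6.17 km) < H (7.11 km) < C (8.23 km) < G (17.72 km) < …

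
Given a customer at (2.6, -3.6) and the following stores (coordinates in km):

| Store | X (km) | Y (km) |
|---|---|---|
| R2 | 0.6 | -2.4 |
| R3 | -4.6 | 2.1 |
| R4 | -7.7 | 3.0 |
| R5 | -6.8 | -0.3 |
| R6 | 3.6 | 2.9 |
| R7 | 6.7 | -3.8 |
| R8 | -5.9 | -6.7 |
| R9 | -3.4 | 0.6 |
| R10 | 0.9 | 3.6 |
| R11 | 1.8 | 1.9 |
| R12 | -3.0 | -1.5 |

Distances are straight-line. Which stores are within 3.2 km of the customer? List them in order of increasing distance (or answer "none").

R2

Distances from (2.6, -3.6):
R2: 2.3 km
R3: 9.2 km
R4: 12.2 km
R5: 10.0 km
R6: 6.6 km
R7: 4.1 km
R8: 9.0 km
R9: 7.3 km
R10: 7.4 km
R11: 5.6 km
R12: 6.0 km
Threshold 3.2 km: R2 (2.3 km) is within range.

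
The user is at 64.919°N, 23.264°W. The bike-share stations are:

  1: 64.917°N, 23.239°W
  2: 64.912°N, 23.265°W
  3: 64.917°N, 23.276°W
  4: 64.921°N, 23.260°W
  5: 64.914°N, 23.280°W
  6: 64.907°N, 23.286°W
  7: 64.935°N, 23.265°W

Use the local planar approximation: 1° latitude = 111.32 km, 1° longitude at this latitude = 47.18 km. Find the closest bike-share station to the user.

Distances from 64.919°N, 23.264°W:
1: √((-0.002·111.32)² + (0.025·47.18)²) = √(0.04957 + 1.39122) = 1.200 km
2: √((-0.007·111.32)² + (-0.001·47.18)²) = √(0.60721 + 0.00223) = 0.781 km
3: √((-0.002·111.32)² + (-0.012·47.18)²) = √(0.04957 + 0.32054) = 0.608 km
4: √((0.002·111.32)² + (0.004·47.18)²) = √(0.04957 + 0.03562) = 0.292 km
5: √((-0.005·111.32)² + (-0.016·47.18)²) = √(0.30980 + 0.56984) = 0.938 km
6: √((-0.012·111.32)² + (-0.022·47.18)²) = √(1.78447 + 1.07736) = 1.692 km
7: √((0.016·111.32)² + (-0.001·47.18)²) = √(3.17239 + 0.00223) = 1.782 km
Minimum: 4 at 0.292 km.

4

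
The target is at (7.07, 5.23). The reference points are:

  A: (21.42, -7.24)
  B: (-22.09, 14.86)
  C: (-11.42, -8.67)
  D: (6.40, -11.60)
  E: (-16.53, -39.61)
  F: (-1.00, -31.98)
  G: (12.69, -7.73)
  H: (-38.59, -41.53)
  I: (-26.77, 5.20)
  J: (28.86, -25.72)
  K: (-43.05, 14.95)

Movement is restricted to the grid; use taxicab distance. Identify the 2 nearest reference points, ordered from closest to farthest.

Distances from (7.07, 5.23):
A: |14.35| + |-12.47| = 14.35 + 12.47 = 26.82
B: |-29.16| + |9.63| = 29.16 + 9.63 = 38.79
C: |-18.49| + |-13.90| = 18.49 + 13.90 = 32.39
D: |-0.67| + |-16.83| = 0.67 + 16.83 = 17.50
E: |-23.60| + |-44.84| = 23.60 + 44.84 = 68.44
F: |-8.07| + |-37.21| = 8.07 + 37.21 = 45.28
G: |5.62| + |-12.96| = 5.62 + 12.96 = 18.58
H: |-45.66| + |-46.76| = 45.66 + 46.76 = 92.42
I: |-33.84| + |-0.03| = 33.84 + 0.03 = 33.87
J: |21.79| + |-30.95| = 21.79 + 30.95 = 52.74
K: |-50.12| + |9.72| = 50.12 + 9.72 = 59.84
Sorted: D (17.50) < G (18.58) < A (26.82) < C (32.39) < …

D, G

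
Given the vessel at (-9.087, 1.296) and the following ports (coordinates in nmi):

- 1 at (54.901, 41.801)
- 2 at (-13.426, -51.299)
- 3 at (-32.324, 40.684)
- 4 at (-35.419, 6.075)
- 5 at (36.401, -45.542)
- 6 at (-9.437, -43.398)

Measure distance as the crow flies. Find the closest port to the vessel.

Distances from (-9.087, 1.296):
1: √((63.988)² + (40.505)²) = √(4094.46414 + 1640.65503) = 75.731 nmi
2: √((-4.339)² + (-52.595)²) = √(18.82692 + 2766.23402) = 52.774 nmi
3: √((-23.237)² + (39.388)²) = √(539.95817 + 1551.41454) = 45.732 nmi
4: √((-26.332)² + (4.779)²) = √(693.37422 + 22.83884) = 26.762 nmi
5: √((45.488)² + (-46.838)²) = √(2069.15814 + 2193.79824) = 65.291 nmi
6: √((-0.350)² + (-44.694)²) = √(0.12250 + 1997.55364) = 44.695 nmi
Minimum: 4 at 26.762 nmi.

4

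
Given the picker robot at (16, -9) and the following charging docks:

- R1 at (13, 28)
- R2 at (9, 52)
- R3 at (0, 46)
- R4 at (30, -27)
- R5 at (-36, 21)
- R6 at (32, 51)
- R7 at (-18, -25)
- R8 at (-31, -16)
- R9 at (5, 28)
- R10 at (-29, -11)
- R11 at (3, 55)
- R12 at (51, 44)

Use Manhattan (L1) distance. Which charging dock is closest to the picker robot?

Distances from (16, -9):
R1: |-3| + |37| = 3 + 37 = 40
R2: |-7| + |61| = 7 + 61 = 68
R3: |-16| + |55| = 16 + 55 = 71
R4: |14| + |-18| = 14 + 18 = 32
R5: |-52| + |30| = 52 + 30 = 82
R6: |16| + |60| = 16 + 60 = 76
R7: |-34| + |-16| = 34 + 16 = 50
R8: |-47| + |-7| = 47 + 7 = 54
R9: |-11| + |37| = 11 + 37 = 48
R10: |-45| + |-2| = 45 + 2 = 47
R11: |-13| + |64| = 13 + 64 = 77
R12: |35| + |53| = 35 + 53 = 88
Minimum: R4 at 32.

R4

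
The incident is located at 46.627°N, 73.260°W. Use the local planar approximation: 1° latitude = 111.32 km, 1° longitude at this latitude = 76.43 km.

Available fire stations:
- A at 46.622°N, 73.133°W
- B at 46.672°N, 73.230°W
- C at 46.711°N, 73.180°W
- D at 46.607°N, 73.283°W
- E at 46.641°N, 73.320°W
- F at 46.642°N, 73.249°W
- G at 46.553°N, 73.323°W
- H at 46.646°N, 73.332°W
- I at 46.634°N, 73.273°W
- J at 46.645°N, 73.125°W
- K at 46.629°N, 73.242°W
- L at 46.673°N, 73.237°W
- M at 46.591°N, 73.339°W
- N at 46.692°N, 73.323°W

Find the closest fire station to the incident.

Distances from 46.627°N, 73.260°W:
A: 9.723 km
B: 5.509 km
C: 11.173 km
D: 2.837 km
E: 4.843 km
F: 1.870 km
G: 9.542 km
H: 5.895 km
I: 1.263 km
J: 10.511 km
K: 1.394 km
L: 5.414 km
M: 7.247 km
N: 8.691 km
Minimum: I at 1.263 km.

I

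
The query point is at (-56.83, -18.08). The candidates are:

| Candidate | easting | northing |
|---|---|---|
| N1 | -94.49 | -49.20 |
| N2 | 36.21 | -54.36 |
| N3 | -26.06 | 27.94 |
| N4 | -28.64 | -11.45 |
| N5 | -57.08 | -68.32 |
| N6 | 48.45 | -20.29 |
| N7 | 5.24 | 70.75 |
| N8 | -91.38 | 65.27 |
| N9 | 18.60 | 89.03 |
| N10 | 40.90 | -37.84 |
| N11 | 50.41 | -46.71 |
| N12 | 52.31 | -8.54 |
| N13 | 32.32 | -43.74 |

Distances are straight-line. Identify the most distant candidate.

N9

Distances from (-56.83, -18.08):
N1: 48.85
N2: 99.86
N3: 55.36
N4: 28.96
N5: 50.24
N6: 105.30
N7: 108.37
N8: 90.23
N9: 131.00
N10: 99.71
N11: 111.00
N12: 109.56
N13: 92.77
Maximum: N9 at 131.00.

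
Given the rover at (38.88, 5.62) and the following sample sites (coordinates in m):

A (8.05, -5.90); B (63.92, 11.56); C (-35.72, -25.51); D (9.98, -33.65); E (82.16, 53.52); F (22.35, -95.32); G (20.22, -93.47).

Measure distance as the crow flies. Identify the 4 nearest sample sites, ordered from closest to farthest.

Distances from (38.88, 5.62):
A: √((-30.83)² + (-11.52)²) = √(950.4889 + 132.7104) = 32.91 m
B: √((25.04)² + (5.94)²) = √(627.0016 + 35.2836) = 25.73 m
C: √((-74.60)² + (-31.13)²) = √(5565.1600 + 969.0769) = 80.83 m
D: √((-28.90)² + (-39.27)²) = √(835.2100 + 1542.1329) = 48.76 m
E: √((43.28)² + (47.90)²) = √(1873.1584 + 2294.4100) = 64.56 m
F: √((-16.53)² + (-100.94)²) = √(273.2409 + 10188.8836) = 102.28 m
G: √((-18.66)² + (-99.09)²) = √(348.1956 + 9818.8281) = 100.83 m
Sorted: B (25.73 m) < A (32.91 m) < D (48.76 m) < E (64.56 m) < C (80.83 m) < G (100.83 m) < …

B, A, D, E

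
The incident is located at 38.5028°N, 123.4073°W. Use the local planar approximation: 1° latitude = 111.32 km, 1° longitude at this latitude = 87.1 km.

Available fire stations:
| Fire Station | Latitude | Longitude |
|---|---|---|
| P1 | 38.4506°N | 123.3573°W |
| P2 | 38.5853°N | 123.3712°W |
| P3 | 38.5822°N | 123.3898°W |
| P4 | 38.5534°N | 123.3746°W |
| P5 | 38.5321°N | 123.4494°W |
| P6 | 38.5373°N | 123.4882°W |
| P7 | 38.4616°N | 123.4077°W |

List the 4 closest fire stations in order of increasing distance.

P7, P5, P4, P1

Distances from 38.5028°N, 123.4073°W:
P1: √((-0.0522·111.32)² + (0.0500·87.1)²) = √(33.766605 + 18.966025) = 7.2617 km
P2: √((0.0825·111.32)² + (0.0361·87.1)²) = √(84.344019 + 9.886685) = 9.7073 km
P3: √((0.0794·111.32)² + (0.0175·87.1)²) = √(78.124527 + 2.323338) = 8.9693 km
P4: √((0.0506·111.32)² + (0.0327·87.1)²) = √(31.728346 + 8.112072) = 6.3119 km
P5: √((0.0293·111.32)² + (-0.0421·87.1)²) = √(10.638530 + 13.446229) = 4.9076 km
P6: √((0.0345·111.32)² + (-0.0809·87.1)²) = √(14.749747 + 49.651612) = 8.0250 km
P7: √((-0.0412·111.32)² + (-0.0004·87.1)²) = √(21.034918 + 0.001214) = 4.5865 km
Sorted: P7 (4.5865 km) < P5 (4.9076 km) < P4 (6.3119 km) < P1 (7.2617 km) < P6 (8.0250 km) < P3 (8.9693 km) < …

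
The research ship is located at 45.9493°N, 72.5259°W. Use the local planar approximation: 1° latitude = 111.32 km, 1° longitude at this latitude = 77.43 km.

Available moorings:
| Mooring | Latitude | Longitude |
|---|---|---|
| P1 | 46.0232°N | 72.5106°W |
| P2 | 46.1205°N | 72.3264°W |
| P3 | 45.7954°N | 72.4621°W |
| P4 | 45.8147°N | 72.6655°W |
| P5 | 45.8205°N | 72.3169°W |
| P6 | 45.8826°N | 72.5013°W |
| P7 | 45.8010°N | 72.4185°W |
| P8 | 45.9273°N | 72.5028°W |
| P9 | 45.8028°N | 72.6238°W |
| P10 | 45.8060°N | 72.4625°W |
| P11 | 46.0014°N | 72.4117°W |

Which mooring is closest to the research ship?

P8

Distances from 45.9493°N, 72.5259°W:
P1: 8.3114 km
P2: 24.5321 km
P3: 17.8302 km
P4: 18.4757 km
P5: 21.6209 km
P6: 7.6655 km
P7: 18.4850 km
P8: 3.0327 km
P9: 17.9840 km
P10: 16.6904 km
P11: 10.5748 km
Minimum: P8 at 3.0327 km.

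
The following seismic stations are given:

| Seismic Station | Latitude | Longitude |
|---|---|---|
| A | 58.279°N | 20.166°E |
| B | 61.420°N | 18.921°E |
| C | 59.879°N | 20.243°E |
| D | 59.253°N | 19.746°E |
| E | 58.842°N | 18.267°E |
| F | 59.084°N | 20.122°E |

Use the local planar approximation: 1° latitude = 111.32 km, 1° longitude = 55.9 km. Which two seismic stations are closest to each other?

Pairwise distances:
A–B: √((3.141·111.32)² + (-1.245·55.9)²) = √(122259.40225 + 4843.53362) = 356.515 km
A–C: √((1.600·111.32)² + (0.077·55.9)²) = √(31723.88454 + 18.52700) = 178.164 km
A–D: √((0.974·111.32)² + (-0.420·55.9)²) = √(11756.12808 + 551.21648) = 110.938 km
A–E: √((0.563·111.32)² + (-1.899·55.9)²) = √(3927.92498 + 11268.69295) = 123.275 km
A–F: √((0.805·111.32)² + (-0.044·55.9)²) = √(8030.41808 + 6.04963) = 89.646 km
B–C: √((-1.541·111.32)² + (1.322·55.9)²) = √(29427.38511 + 5461.18044) = 186.785 km
B–D: √((-2.167·111.32)² + (0.825·55.9)²) = √(58192.12518 + 2126.82381) = 245.599 km
B–E: √((-2.578·111.32)² + (-0.654·55.9)²) = √(82359.21933 + 1336.53123) = 289.302 km
B–F: √((-2.336·111.32)² + (1.201·55.9)²) = √(67622.63229 + 4507.22907) = 268.570 km
C–D: √((-0.626·111.32)² + (-0.497·55.9)²) = √(4856.18320 + 771.85619) = 75.020 km
C–E: √((-1.037·111.32)² + (-1.976·55.9)²) = √(13326.12578 + 12201.05813) = 159.772 km
C–F: √((-0.795·111.32)² + (-0.121·55.9)²) = √(7832.14380 + 45.75034) = 88.758 km
D–E: √((-0.411·111.32)² + (-1.479·55.9)²) = √(2093.29309 + 6835.33751) = 94.491 km
D–F: √((-0.169·111.32)² + (0.376·55.9)²) = √(353.93198 + 441.77314) = 28.208 km
E–F: √((0.242·111.32)² + (1.855·55.9)²) = √(725.73343 + 10752.54933) = 107.137 km
Closest pair: D–F at 28.208 km.

D and F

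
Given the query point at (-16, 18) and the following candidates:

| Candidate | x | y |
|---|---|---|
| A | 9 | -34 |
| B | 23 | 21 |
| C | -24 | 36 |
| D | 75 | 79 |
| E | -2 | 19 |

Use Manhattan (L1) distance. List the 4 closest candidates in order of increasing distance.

E, C, B, A

Distances from (-16, 18):
A: |25| + |-52| = 25 + 52 = 77
B: |39| + |3| = 39 + 3 = 42
C: |-8| + |18| = 8 + 18 = 26
D: |91| + |61| = 91 + 61 = 152
E: |14| + |1| = 14 + 1 = 15
Sorted: E (15) < C (26) < B (42) < A (77) < D (152)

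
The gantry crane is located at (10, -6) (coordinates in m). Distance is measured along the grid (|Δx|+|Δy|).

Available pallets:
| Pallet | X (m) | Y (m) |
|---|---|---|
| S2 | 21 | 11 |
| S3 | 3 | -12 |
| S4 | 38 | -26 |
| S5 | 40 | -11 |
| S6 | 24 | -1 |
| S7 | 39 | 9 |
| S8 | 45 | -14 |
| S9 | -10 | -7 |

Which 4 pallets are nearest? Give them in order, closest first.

Distances from (10, -6):
S2: |11| + |17| = 11 + 17 = 28 m
S3: |-7| + |-6| = 7 + 6 = 13 m
S4: |28| + |-20| = 28 + 20 = 48 m
S5: |30| + |-5| = 30 + 5 = 35 m
S6: |14| + |5| = 14 + 5 = 19 m
S7: |29| + |15| = 29 + 15 = 44 m
S8: |35| + |-8| = 35 + 8 = 43 m
S9: |-20| + |-1| = 20 + 1 = 21 m
Sorted: S3 (13 m) < S6 (19 m) < S9 (21 m) < S2 (28 m) < S5 (35 m) < S8 (43 m) < …

S3, S6, S9, S2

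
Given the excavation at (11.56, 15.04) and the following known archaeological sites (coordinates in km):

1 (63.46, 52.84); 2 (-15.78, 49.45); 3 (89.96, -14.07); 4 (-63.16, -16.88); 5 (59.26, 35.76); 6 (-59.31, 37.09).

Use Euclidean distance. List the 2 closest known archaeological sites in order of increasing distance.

Distances from (11.56, 15.04):
1: √((51.90)² + (37.80)²) = √(2693.6100 + 1428.8400) = 64.21 km
2: √((-27.34)² + (34.41)²) = √(747.4756 + 1184.0481) = 43.95 km
3: √((78.40)² + (-29.11)²) = √(6146.5600 + 847.3921) = 83.63 km
4: √((-74.72)² + (-31.92)²) = √(5583.0784 + 1018.8864) = 81.25 km
5: √((47.70)² + (20.72)²) = √(2275.2900 + 429.3184) = 52.01 km
6: √((-70.87)² + (22.05)²) = √(5022.5569 + 486.2025) = 74.22 km
Sorted: 2 (43.95 km) < 5 (52.01 km) < 1 (64.21 km) < 6 (74.22 km) < …

2, 5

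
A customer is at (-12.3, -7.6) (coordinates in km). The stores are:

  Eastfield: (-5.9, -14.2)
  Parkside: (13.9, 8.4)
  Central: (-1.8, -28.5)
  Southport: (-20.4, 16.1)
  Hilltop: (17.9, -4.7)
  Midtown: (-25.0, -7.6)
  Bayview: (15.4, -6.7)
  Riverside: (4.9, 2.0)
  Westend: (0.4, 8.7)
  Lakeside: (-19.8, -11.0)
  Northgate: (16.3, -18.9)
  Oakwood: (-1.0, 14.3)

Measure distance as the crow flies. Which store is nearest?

Lakeside

Distances from (-12.3, -7.6):
Eastfield: 9.2 km
Parkside: 30.7 km
Central: 23.4 km
Southport: 25.0 km
Hilltop: 30.3 km
Midtown: 12.7 km
Bayview: 27.7 km
Riverside: 19.7 km
Westend: 20.7 km
Lakeside: 8.2 km
Northgate: 30.8 km
Oakwood: 24.6 km
Minimum: Lakeside at 8.2 km.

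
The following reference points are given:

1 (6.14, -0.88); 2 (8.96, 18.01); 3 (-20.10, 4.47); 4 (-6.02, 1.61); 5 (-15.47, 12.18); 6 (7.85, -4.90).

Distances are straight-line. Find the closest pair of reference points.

Pairwise distances:
1–6: √((1.71)² + (-4.02)²) = √(2.9241 + 16.1604) = 4.37
3–5: √((4.63)² + (7.71)²) = √(21.4369 + 59.4441) = 8.99
1–4: √((-12.16)² + (2.49)²) = √(147.8656 + 6.2001) = 12.41
4–5: √((-9.45)² + (10.57)²) = √(89.3025 + 111.7249) = 14.18
3–4: √((14.08)² + (-2.86)²) = √(198.2464 + 8.1796) = 14.37
4–6: √((13.87)² + (-6.51)²) = √(192.3769 + 42.3801) = 15.32
1–2: √((2.82)² + (18.89)²) = √(7.9524 + 356.8321) = 19.10
2–4: √((-14.98)² + (-16.40)²) = √(224.4004 + 268.9600) = 22.21
2–6: √((-1.11)² + (-22.91)²) = √(1.2321 + 524.8681) = 22.94
2–5: √((-24.43)² + (-5.83)²) = √(596.8249 + 33.9889) = 25.12
1–5: √((-21.61)² + (13.06)²) = √(466.9921 + 170.5636) = 25.25
1–3: √((-26.24)² + (5.35)²) = √(688.5376 + 28.6225) = 26.78
5–6: √((23.32)² + (-17.08)²) = √(543.8224 + 291.7264) = 28.91
3–6: √((27.95)² + (-9.37)²) = √(781.2025 + 87.7969) = 29.48
2–3: √((-29.06)² + (-13.54)²) = √(844.4836 + 183.3316) = 32.06
Closest pair: 1–6 at 4.37.

1 and 6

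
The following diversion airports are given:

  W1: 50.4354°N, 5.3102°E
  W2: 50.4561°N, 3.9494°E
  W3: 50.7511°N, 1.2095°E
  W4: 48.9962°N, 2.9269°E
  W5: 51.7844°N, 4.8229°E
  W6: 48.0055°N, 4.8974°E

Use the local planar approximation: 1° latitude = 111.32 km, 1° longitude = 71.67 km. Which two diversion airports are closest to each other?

Pairwise distances:
W1–W2: 97.5558 km
W1–W3: 295.9909 km
W1–W4: 234.1885 km
W1–W5: 154.1784 km
W1–W6: 272.1096 km
W2–W3: 199.0956 km
W2–W4: 178.2745 km
W2–W5: 160.5730 km
W2–W6: 281.1344 km
W3–W4: 230.8981 km
W3–W5: 283.3688 km
W3–W6: 404.0751 km
W4–W5: 338.8249 km
W4–W6: 179.1855 km
W5–W6: 420.7010 km
Closest pair: W1–W2 at 97.5558 km.

W1 and W2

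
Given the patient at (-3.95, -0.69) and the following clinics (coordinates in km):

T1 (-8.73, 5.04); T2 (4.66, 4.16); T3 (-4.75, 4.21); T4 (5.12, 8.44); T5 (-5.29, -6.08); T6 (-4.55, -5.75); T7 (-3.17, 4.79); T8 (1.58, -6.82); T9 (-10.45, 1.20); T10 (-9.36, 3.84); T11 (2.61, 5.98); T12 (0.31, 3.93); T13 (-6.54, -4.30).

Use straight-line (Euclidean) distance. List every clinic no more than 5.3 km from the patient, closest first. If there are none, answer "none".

Distances from (-3.95, -0.69):
T1: √((-4.78)² + (5.73)²) = √(22.8484 + 32.8329) = 7.46 km
T2: √((8.61)² + (4.85)²) = √(74.1321 + 23.5225) = 9.88 km
T3: √((-0.80)² + (4.90)²) = √(0.6400 + 24.0100) = 4.96 km
T4: √((9.07)² + (9.13)²) = √(82.2649 + 83.3569) = 12.87 km
T5: √((-1.34)² + (-5.39)²) = √(1.7956 + 29.0521) = 5.55 km
T6: √((-0.60)² + (-5.06)²) = √(0.3600 + 25.6036) = 5.10 km
T7: √((0.78)² + (5.48)²) = √(0.6084 + 30.0304) = 5.54 km
T8: √((5.53)² + (-6.13)²) = √(30.5809 + 37.5769) = 8.26 km
T9: √((-6.50)² + (1.89)²) = √(42.2500 + 3.5721) = 6.77 km
T10: √((-5.41)² + (4.53)²) = √(29.2681 + 20.5209) = 7.06 km
T11: √((6.56)² + (6.67)²) = √(43.0336 + 44.4889) = 9.36 km
T12: √((4.26)² + (4.62)²) = √(18.1476 + 21.3444) = 6.28 km
T13: √((-2.59)² + (-3.61)²) = √(6.7081 + 13.0321) = 4.44 km
Threshold 5.3 km: T13 (4.44 km), T3 (4.96 km), T6 (5.10 km) are within range.

T13, T3, T6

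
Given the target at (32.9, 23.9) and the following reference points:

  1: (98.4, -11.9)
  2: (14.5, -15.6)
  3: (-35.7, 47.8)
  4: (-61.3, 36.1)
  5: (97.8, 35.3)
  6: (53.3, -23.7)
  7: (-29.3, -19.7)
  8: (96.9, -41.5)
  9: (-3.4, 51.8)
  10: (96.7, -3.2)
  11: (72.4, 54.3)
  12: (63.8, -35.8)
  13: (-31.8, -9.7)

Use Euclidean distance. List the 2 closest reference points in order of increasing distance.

2, 9

Distances from (32.9, 23.9):
1: √((65.5)² + (-35.8)²) = √(4290.250 + 1281.640) = 74.6
2: √((-18.4)² + (-39.5)²) = √(338.560 + 1560.250) = 43.6
3: √((-68.6)² + (23.9)²) = √(4705.960 + 571.210) = 72.6
4: √((-94.2)² + (12.2)²) = √(8873.640 + 148.840) = 95.0
5: √((64.9)² + (11.4)²) = √(4212.010 + 129.960) = 65.9
6: √((20.4)² + (-47.6)²) = √(416.160 + 2265.760) = 51.8
7: √((-62.2)² + (-43.6)²) = √(3868.840 + 1900.960) = 76.0
8: √((64.0)² + (-65.4)²) = √(4096.000 + 4277.160) = 91.5
9: √((-36.3)² + (27.9)²) = √(1317.690 + 778.410) = 45.8
10: √((63.8)² + (-27.1)²) = √(4070.440 + 734.410) = 69.3
11: √((39.5)² + (30.4)²) = √(1560.250 + 924.160) = 49.8
12: √((30.9)² + (-59.7)²) = √(954.810 + 3564.090) = 67.2
13: √((-64.7)² + (-33.6)²) = √(4186.090 + 1128.960) = 72.9
Sorted: 2 (43.6) < 9 (45.8) < 11 (49.8) < 6 (51.8) < …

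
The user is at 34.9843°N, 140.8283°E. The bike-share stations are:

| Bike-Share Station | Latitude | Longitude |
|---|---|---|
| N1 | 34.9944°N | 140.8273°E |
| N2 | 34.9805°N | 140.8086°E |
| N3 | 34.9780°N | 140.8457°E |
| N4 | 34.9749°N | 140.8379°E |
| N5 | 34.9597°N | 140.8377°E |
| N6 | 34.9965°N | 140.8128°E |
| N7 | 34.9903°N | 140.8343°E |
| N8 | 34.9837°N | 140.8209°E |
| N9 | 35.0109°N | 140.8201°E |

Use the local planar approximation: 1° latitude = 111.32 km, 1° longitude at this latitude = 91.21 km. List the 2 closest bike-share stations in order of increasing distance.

N8, N7

Distances from 34.9843°N, 140.8283°E:
N1: √((0.0101·111.32)² + (-0.0010·91.21)²) = √(1.264122 + 0.008319) = 1.1280 km
N2: √((-0.0038·111.32)² + (-0.0197·91.21)²) = √(0.178943 + 3.228623) = 1.8460 km
N3: √((-0.0063·111.32)² + (0.0174·91.21)²) = √(0.491844 + 2.518740) = 1.7351 km
N4: √((-0.0094·111.32)² + (0.0096·91.21)²) = √(1.094970 + 0.766703) = 1.3644 km
N5: √((-0.0246·111.32)² + (0.0094·91.21)²) = √(7.499229 + 0.735090) = 2.8696 km
N6: √((0.0122·111.32)² + (-0.0155·91.21)²) = √(1.844446 + 1.998703) = 1.9604 km
N7: √((0.0060·111.32)² + (0.0060·91.21)²) = √(0.446117 + 0.299494) = 0.8635 km
N8: √((-0.0006·111.32)² + (-0.0074·91.21)²) = √(0.004461 + 0.455563) = 0.6783 km
N9: √((0.0266·111.32)² + (-0.0082·91.21)²) = √(8.768184 + 0.559387) = 3.0541 km
Sorted: N8 (0.6783 km) < N7 (0.8635 km) < N1 (1.1280 km) < N4 (1.3644 km) < …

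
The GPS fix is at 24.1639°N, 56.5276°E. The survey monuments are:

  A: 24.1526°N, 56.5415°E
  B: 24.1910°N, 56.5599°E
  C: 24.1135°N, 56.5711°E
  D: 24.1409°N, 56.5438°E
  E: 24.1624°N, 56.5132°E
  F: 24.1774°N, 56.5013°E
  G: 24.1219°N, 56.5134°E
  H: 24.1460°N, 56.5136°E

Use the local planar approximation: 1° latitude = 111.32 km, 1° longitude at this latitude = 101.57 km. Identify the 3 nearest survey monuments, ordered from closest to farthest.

Distances from 24.1639°N, 56.5276°E:
A: 1.8909 km
B: 4.4569 km
C: 7.1414 km
D: 3.0435 km
E: 1.4721 km
F: 3.0650 km
G: 4.8928 km
H: 2.4480 km
Sorted: E (1.4721 km) < A (1.8909 km) < H (2.4480 km) < D (3.0435 km) < F (3.0650 km) < …

E, A, H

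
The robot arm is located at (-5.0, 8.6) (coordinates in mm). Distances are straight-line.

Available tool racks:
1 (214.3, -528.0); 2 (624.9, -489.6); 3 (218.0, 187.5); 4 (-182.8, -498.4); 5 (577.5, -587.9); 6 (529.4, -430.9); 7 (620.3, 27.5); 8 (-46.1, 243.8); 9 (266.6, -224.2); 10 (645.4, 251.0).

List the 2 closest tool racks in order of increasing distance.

Distances from (-5.0, 8.6):
1: 579.7 mm
2: 803.1 mm
3: 285.9 mm
4: 537.3 mm
5: 833.7 mm
6: 691.9 mm
7: 625.6 mm
8: 238.8 mm
9: 357.7 mm
10: 694.1 mm
Sorted: 8 (238.8 mm) < 3 (285.9 mm) < 9 (357.7 mm) < 4 (537.3 mm) < …

8, 3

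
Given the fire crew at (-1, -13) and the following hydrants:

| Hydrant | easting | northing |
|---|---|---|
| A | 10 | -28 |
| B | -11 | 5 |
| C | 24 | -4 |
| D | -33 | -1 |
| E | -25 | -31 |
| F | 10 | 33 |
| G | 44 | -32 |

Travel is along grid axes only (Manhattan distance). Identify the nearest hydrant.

Distances from (-1, -13):
A: |11| + |-15| = 11 + 15 = 26
B: |-10| + |18| = 10 + 18 = 28
C: |25| + |9| = 25 + 9 = 34
D: |-32| + |12| = 32 + 12 = 44
E: |-24| + |-18| = 24 + 18 = 42
F: |11| + |46| = 11 + 46 = 57
G: |45| + |-19| = 45 + 19 = 64
Minimum: A at 26.

A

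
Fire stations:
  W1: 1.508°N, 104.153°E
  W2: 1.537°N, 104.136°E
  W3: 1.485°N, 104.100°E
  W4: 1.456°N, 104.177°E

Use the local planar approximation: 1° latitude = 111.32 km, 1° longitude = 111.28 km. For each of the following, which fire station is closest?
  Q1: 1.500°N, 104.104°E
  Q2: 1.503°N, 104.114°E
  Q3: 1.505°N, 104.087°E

Q1→W3; Q2→W3; Q3→W3

Q1 at 1.500°N, 104.104°E:
  W1: √((0.008·111.32)² + (0.049·111.28)²) = √(0.79310 + 29.73216) = 5.525 km
  W2: √((0.037·111.32)² + (0.032·111.28)²) = √(16.96484 + 12.68044) = 5.445 km
  W3: √((-0.015·111.32)² + (-0.004·111.28)²) = √(2.78823 + 0.19813) = 1.728 km
  W4: √((-0.044·111.32)² + (0.073·111.28)²) = √(23.99119 + 65.99028) = 9.486 km
  → nearest: W3 (1.728 km)
Q2 at 1.503°N, 104.114°E:
  W1: √((0.005·111.32)² + (0.039·111.28)²) = √(0.30980 + 18.83491) = 4.375 km
  W2: √((0.034·111.32)² + (0.022·111.28)²) = √(14.32532 + 5.99349) = 4.508 km
  W3: √((-0.018·111.32)² + (-0.014·111.28)²) = √(4.01505 + 2.42711) = 2.538 km
  W4: √((-0.047·111.32)² + (0.063·111.28)²) = √(27.37424 + 49.14907) = 8.748 km
  → nearest: W3 (2.538 km)
Q3 at 1.505°N, 104.087°E:
  W1: √((0.003·111.32)² + (0.066·111.28)²) = √(0.11153 + 53.94139) = 7.352 km
  W2: √((0.032·111.32)² + (0.049·111.28)²) = √(12.68955 + 29.73216) = 6.513 km
  W3: √((-0.020·111.32)² + (0.013·111.28)²) = √(4.95686 + 2.09277) = 2.655 km
  W4: √((-0.049·111.32)² + (0.090·111.28)²) = √(29.75353 + 100.30423) = 11.404 km
  → nearest: W3 (2.655 km)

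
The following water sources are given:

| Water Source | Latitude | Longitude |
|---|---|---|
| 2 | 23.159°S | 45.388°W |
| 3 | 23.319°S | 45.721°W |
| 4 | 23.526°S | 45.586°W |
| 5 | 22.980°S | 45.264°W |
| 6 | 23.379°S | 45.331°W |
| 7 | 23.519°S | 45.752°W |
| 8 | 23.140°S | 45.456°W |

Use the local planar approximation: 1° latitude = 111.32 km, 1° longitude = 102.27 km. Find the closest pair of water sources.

Pairwise distances:
2–3: 38.432 km
2–4: 45.597 km
2–5: 23.619 km
2–6: 25.175 km
2–7: 54.698 km
2–8: 7.269 km
3–4: 26.863 km
3–5: 60.071 km
3–6: 40.441 km
3–7: 22.489 km
3–8: 33.639 km
4–5: 69.128 km
4–6: 30.788 km
4–7: 16.995 km
4–8: 44.979 km
5–6: 44.942 km
5–7: 78.045 km
5–8: 26.510 km
6–7: 45.789 km
6–8: 29.517 km
7–8: 51.927 km
Closest pair: 2–8 at 7.269 km.

2 and 8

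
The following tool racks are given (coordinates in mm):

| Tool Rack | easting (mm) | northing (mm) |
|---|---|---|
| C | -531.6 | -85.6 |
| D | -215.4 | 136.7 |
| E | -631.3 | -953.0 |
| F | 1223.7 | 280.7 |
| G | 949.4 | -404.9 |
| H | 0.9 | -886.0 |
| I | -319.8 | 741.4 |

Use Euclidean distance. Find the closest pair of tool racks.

C and D

Pairwise distances:
C–D: √((316.2)² + (222.3)²) = √(99982.440 + 49417.290) = 386.5 mm
C–E: √((-99.7)² + (-867.4)²) = √(9940.090 + 752382.760) = 873.1 mm
C–F: √((1755.3)² + (366.3)²) = √(3081078.090 + 134175.690) = 1793.1 mm
C–G: √((1481.0)² + (-319.3)²) = √(2193361.000 + 101952.490) = 1515.0 mm
C–H: √((532.5)² + (-800.4)²) = √(283556.250 + 640640.160) = 961.4 mm
C–I: √((211.8)² + (827.0)²) = √(44859.240 + 683929.000) = 853.7 mm
D–E: √((-415.9)² + (-1089.7)²) = √(172972.810 + 1187446.090) = 1166.4 mm
D–F: √((1439.1)² + (144.0)²) = √(2071008.810 + 20736.000) = 1446.3 mm
D–G: √((1164.8)² + (-541.6)²) = √(1356759.040 + 293330.560) = 1284.6 mm
D–H: √((216.3)² + (-1022.7)²) = √(46785.690 + 1045915.290) = 1045.3 mm
D–I: √((-104.4)² + (604.7)²) = √(10899.360 + 365662.090) = 613.6 mm
E–F: √((1855.0)² + (1233.7)²) = √(3441025.000 + 1522015.690) = 2227.8 mm
E–G: √((1580.7)² + (548.1)²) = √(2498612.490 + 300413.610) = 1673.0 mm
E–H: √((632.2)² + (67.0)²) = √(399676.840 + 4489.000) = 635.7 mm
E–I: √((311.5)² + (1694.4)²) = √(97032.250 + 2870991.360) = 1722.8 mm
F–G: √((-274.3)² + (-685.6)²) = √(75240.490 + 470047.360) = 738.4 mm
F–H: √((-1222.8)² + (-1166.7)²) = √(1495239.840 + 1361188.890) = 1690.1 mm
F–I: √((-1543.5)² + (460.7)²) = √(2382392.250 + 212244.490) = 1610.8 mm
G–H: √((-948.5)² + (-481.1)²) = √(899652.250 + 231457.210) = 1063.5 mm
G–I: √((-1269.2)² + (1146.3)²) = √(1610868.640 + 1314003.690) = 1710.2 mm
H–I: √((-320.7)² + (1627.4)²) = √(102848.490 + 2648430.760) = 1658.7 mm
Closest pair: C–D at 386.5 mm.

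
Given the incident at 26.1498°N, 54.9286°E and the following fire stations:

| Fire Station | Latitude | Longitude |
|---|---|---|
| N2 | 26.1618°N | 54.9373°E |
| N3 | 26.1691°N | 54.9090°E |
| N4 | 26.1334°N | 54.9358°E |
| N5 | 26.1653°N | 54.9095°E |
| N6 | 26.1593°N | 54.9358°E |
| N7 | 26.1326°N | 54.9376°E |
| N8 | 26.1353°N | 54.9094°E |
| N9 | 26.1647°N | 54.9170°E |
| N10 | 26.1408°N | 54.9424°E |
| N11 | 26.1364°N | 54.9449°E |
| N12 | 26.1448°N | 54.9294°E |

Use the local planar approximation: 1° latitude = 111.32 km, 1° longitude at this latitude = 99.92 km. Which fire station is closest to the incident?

N12

Distances from 26.1498°N, 54.9286°E:
N2: 1.5938 km
N3: 2.9071 km
N4: 1.9623 km
N5: 2.5728 km
N6: 1.2790 km
N7: 2.1154 km
N8: 2.5072 km
N9: 2.0235 km
N10: 1.7044 km
N11: 2.2086 km
N12: 0.5623 km
Minimum: N12 at 0.5623 km.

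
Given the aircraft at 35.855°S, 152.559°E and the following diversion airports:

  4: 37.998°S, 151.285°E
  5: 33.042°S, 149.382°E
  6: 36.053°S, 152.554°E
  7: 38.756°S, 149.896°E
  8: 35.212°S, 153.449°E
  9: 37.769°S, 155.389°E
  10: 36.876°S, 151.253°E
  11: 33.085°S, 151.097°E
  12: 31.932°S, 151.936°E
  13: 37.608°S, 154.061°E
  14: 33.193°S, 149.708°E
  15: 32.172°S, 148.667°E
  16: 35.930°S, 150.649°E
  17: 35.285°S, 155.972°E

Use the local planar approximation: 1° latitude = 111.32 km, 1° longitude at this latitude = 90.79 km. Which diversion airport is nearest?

Distances from 35.855°S, 152.559°E:
4: √((-2.143·111.32)² + (-1.274·90.79)²) = √(56910.28197 + 13378.72997) = 265.121 km
5: √((2.813·111.32)² + (-3.177·90.79)²) = √(98058.63865 + 83197.53553) = 425.742 km
6: √((-0.198·111.32)² + (-0.005·90.79)²) = √(485.82155 + 0.20607) = 22.046 km
7: √((-2.901·111.32)² + (-2.663·90.79)²) = √(104289.80440 + 58454.55586) = 403.416 km
8: √((0.643·111.32)² + (0.890·90.79)²) = √(5123.51888 + 6529.14097) = 107.947 km
9: √((-1.914·111.32)² + (2.830·90.79)²) = √(45397.32490 + 66015.95393) = 333.786 km
10: √((-1.021·111.32)² + (-1.306·90.79)²) = √(12918.07732 + 14059.25753) = 164.248 km
11: √((2.770·111.32)² + (-1.462·90.79)²) = √(95083.66942 + 17618.57492) = 335.712 km
12: √((3.923·111.32)² + (-0.623·90.79)²) = √(190714.19169 + 3199.27908) = 440.356 km
13: √((-1.753·111.32)² + (1.502·90.79)²) = √(38081.16512 + 18595.84414) = 238.069 km
14: √((2.662·111.32)² + (-2.851·90.79)²) = √(87813.74473 + 66999.33109) = 393.463 km
15: √((3.683·111.32)² + (-3.892·90.79)²) = √(168093.07927 + 124859.52988) = 541.251 km
16: √((-0.075·111.32)² + (-1.910·90.79)²) = √(69.70580 + 30070.64660) = 173.610 km
17: √((0.570·111.32)² + (3.413·90.79)²) = √(4026.20707 + 96017.10528) = 316.296 km
Minimum: 6 at 22.046 km.

6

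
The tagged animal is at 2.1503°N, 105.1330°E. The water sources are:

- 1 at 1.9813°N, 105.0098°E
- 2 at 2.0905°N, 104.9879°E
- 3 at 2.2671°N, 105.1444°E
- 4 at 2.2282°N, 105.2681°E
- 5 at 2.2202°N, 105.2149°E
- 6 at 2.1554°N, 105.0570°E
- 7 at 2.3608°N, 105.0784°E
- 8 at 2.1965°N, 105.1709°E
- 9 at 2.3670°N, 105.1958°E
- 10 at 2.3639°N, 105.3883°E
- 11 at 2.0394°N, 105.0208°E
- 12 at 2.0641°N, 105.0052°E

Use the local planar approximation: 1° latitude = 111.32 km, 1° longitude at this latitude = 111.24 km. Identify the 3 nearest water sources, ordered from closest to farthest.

Distances from 2.1503°N, 105.1330°E:
1: 23.2756 km
2: 17.4598 km
3: 13.0639 km
4: 17.3510 km
5: 11.9813 km
6: 8.4733 km
7: 24.2072 km
8: 6.6502 km
9: 25.1142 km
10: 37.0395 km
11: 17.5553 km
12: 17.1519 km
Sorted: 8 (6.6502 km) < 6 (8.4733 km) < 5 (11.9813 km) < 3 (13.0639 km) < 12 (17.1519 km) < …

8, 6, 5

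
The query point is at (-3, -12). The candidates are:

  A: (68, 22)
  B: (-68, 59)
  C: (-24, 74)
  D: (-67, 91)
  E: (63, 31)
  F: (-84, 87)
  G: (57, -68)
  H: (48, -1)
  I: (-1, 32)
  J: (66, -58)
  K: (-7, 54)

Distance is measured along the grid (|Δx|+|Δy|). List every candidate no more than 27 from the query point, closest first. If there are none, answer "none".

Distances from (-3, -12):
A: |71| + |34| = 71 + 34 = 105
B: |-65| + |71| = 65 + 71 = 136
C: |-21| + |86| = 21 + 86 = 107
D: |-64| + |103| = 64 + 103 = 167
E: |66| + |43| = 66 + 43 = 109
F: |-81| + |99| = 81 + 99 = 180
G: |60| + |-56| = 60 + 56 = 116
H: |51| + |11| = 51 + 11 = 62
I: |2| + |44| = 2 + 44 = 46
J: |69| + |-46| = 69 + 46 = 115
K: |-4| + |66| = 4 + 66 = 70
Threshold 27: none within range.

none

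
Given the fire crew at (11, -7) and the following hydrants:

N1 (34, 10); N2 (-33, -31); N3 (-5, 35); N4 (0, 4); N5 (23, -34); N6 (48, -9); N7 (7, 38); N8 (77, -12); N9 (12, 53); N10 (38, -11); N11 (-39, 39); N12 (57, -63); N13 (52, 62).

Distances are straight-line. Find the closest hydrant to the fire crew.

N4

Distances from (11, -7):
N1: 28.6
N2: 50.1
N3: 44.9
N4: 15.6
N5: 29.5
N6: 37.1
N7: 45.2
N8: 66.2
N9: 60.0
N10: 27.3
N11: 67.9
N12: 72.5
N13: 80.3
Minimum: N4 at 15.6.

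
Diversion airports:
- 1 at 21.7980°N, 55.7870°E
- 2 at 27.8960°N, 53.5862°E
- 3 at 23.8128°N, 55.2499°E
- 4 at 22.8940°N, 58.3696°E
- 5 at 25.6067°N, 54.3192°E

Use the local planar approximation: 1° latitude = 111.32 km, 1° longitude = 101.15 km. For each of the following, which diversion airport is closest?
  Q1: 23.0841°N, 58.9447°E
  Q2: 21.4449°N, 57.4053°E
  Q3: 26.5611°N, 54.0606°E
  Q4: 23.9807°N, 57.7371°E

Q1 at 23.0841°N, 58.9447°E:
  1: 350.0207 km
  2: 762.0431 km
  3: 382.4312 km
  4: 61.9010 km
  5: 545.6732 km
  → nearest: 4 (61.9010 km)
Q2 at 21.4449°N, 57.4053°E:
  1: 168.3443 km
  2: 815.4442 km
  3: 342.0735 km
  4: 188.5099 km
  5: 558.6433 km
  → nearest: 1 (168.3443 km)
Q3 at 26.5611°N, 54.0606°E:
  1: 558.2437 km
  2: 156.1566 km
  3: 328.7420 km
  4: 597.1723 km
  5: 109.4164 km
  → nearest: 5 (109.4164 km)
Q4 at 23.9807°N, 57.7371°E:
  1: 312.9648 km
  2: 605.1873 km
  3: 252.2736 km
  4: 136.8473 km
  5: 390.2384 km
  → nearest: 4 (136.8473 km)

Q1→4; Q2→1; Q3→5; Q4→4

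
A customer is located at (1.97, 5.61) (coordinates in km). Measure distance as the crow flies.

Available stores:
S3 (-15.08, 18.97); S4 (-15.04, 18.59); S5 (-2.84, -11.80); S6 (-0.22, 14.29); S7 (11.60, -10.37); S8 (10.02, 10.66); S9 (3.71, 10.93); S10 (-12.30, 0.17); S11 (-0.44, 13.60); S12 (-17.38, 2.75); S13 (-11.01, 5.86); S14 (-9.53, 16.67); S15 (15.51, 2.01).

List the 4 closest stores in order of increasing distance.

S9, S11, S6, S8

Distances from (1.97, 5.61):
S3: √((-17.05)² + (13.36)²) = √(290.7025 + 178.4896) = 21.66 km
S4: √((-17.01)² + (12.98)²) = √(289.3401 + 168.4804) = 21.40 km
S5: √((-4.81)² + (-17.41)²) = √(23.1361 + 303.1081) = 18.06 km
S6: √((-2.19)² + (8.68)²) = √(4.7961 + 75.3424) = 8.95 km
S7: √((9.63)² + (-15.98)²) = √(92.7369 + 255.3604) = 18.66 km
S8: √((8.05)² + (5.05)²) = √(64.8025 + 25.5025) = 9.50 km
S9: √((1.74)² + (5.32)²) = √(3.0276 + 28.3024) = 5.60 km
S10: √((-14.27)² + (-5.44)²) = √(203.6329 + 29.5936) = 15.27 km
S11: √((-2.41)² + (7.99)²) = √(5.8081 + 63.8401) = 8.35 km
S12: √((-19.35)² + (-2.86)²) = √(374.4225 + 8.1796) = 19.56 km
S13: √((-12.98)² + (0.25)²) = √(168.4804 + 0.0625) = 12.98 km
S14: √((-11.50)² + (11.06)²) = √(132.2500 + 122.3236) = 15.96 km
S15: √((13.54)² + (-3.60)²) = √(183.3316 + 12.9600) = 14.01 km
Sorted: S9 (5.60 km) < S11 (8.35 km) < S6 (8.95 km) < S8 (9.50 km) < S13 (12.98 km) < S15 (14.01 km) < …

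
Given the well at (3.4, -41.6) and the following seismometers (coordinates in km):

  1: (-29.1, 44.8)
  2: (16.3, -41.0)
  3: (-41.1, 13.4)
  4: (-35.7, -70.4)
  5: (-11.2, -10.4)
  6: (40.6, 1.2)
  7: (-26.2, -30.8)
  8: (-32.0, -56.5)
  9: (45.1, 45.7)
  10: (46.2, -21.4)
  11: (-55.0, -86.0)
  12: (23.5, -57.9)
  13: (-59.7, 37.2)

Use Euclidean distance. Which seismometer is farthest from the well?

13

Distances from (3.4, -41.6):
1: √((-32.5)² + (86.4)²) = √(1056.250 + 7464.960) = 92.3 km
2: √((12.9)² + (0.6)²) = √(166.410 + 0.360) = 12.9 km
3: √((-44.5)² + (55.0)²) = √(1980.250 + 3025.000) = 70.7 km
4: √((-39.1)² + (-28.8)²) = √(1528.810 + 829.440) = 48.6 km
5: √((-14.6)² + (31.2)²) = √(213.160 + 973.440) = 34.4 km
6: √((37.2)² + (42.8)²) = √(1383.840 + 1831.840) = 56.7 km
7: √((-29.6)² + (10.8)²) = √(876.160 + 116.640) = 31.5 km
8: √((-35.4)² + (-14.9)²) = √(1253.160 + 222.010) = 38.4 km
9: √((41.7)² + (87.3)²) = √(1738.890 + 7621.290) = 96.7 km
10: √((42.8)² + (20.2)²) = √(1831.840 + 408.040) = 47.3 km
11: √((-58.4)² + (-44.4)²) = √(3410.560 + 1971.360) = 73.4 km
12: √((20.1)² + (-16.3)²) = √(404.010 + 265.690) = 25.9 km
13: √((-63.1)² + (78.8)²) = √(3981.610 + 6209.440) = 101.0 km
Maximum: 13 at 101.0 km.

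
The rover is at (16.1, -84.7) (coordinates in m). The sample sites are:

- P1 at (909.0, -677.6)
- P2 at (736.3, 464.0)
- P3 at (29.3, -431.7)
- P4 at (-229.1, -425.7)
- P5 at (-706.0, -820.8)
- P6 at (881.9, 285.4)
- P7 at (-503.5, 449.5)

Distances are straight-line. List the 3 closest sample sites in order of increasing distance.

P3, P4, P7

Distances from (16.1, -84.7):
P1: 1071.8 m
P2: 905.4 m
P3: 347.3 m
P4: 420.0 m
P5: 1031.2 m
P6: 941.6 m
P7: 745.2 m
Sorted: P3 (347.3 m) < P4 (420.0 m) < P7 (745.2 m) < P2 (905.4 m) < P6 (941.6 m) < …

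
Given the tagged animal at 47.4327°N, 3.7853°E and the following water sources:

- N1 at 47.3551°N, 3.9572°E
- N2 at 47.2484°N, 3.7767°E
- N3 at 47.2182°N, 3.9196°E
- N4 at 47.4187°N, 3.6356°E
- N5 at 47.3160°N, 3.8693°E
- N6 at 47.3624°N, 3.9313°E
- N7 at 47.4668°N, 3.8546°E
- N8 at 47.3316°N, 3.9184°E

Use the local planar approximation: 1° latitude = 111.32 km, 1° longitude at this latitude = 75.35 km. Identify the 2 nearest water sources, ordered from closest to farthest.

Distances from 47.4327°N, 3.7853°E:
N1: √((-0.0776·111.32)² + (0.1719·75.35)²) = √(74.622507 + 167.771531) = 15.5690 km
N2: √((-0.1843·111.32)² + (-0.0086·75.35)²) = √(420.917581 + 0.419917) = 20.5265 km
N3: √((-0.2145·111.32)² + (0.1343·75.35)²) = √(570.165570 + 102.404381) = 25.9340 km
N4: √((-0.0140·111.32)² + (-0.1497·75.35)²) = √(2.428860 + 127.236031) = 11.3870 km
N5: √((-0.1167·111.32)² + (0.0840·75.35)²) = √(168.767224 + 40.061304) = 14.4509 km
N6: √((-0.0703·111.32)² + (0.1460·75.35)²) = √(61.243083 + 121.024201) = 13.5006 km
N7: √((0.0341·111.32)² + (0.0693·75.35)²) = √(14.409707 + 27.266725) = 6.4557 km
N8: √((-0.1011·111.32)² + (0.1331·75.35)²) = √(126.662690 + 100.582546) = 15.0747 km
Sorted: N7 (6.4557 km) < N4 (11.3870 km) < N6 (13.5006 km) < N5 (14.4509 km) < …

N7, N4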